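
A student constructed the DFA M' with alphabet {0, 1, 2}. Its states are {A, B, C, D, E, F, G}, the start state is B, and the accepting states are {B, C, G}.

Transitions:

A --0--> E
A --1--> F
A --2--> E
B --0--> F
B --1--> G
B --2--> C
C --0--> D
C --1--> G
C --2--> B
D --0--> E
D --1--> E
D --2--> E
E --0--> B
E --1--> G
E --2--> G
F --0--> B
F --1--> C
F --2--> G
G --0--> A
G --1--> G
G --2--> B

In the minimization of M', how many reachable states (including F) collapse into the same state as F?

Every state is reachable, so we keep all 7.
Start with accepting vs non-accepting: {B,C,G} | {A,D,E,F}.
On input 0, block {A,D,E,F} splits into {A,D} and {E,F}.
Split {B,C,G} by δ(·,0) → {C,G} and {B}.
The partition is now stable with 4 blocks: {C,G} | {A,D} | {E,F} | {B}.
The equivalence class containing F is {E,F}, of size 2.

2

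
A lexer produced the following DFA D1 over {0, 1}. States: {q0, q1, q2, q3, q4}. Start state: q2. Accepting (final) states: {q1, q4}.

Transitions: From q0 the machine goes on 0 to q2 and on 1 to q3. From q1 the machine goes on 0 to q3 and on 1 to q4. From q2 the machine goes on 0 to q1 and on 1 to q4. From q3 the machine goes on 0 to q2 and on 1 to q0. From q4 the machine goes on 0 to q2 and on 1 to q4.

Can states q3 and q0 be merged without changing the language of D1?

All states are reachable from the start state.
Initial partition by acceptance: {q1,q4} | {q0,q2,q3}.
On input 0, block {q0,q2,q3} splits into {q0,q3} and {q2}.
Split {q1,q4} by δ(·,0) → {q1} and {q4}.
Stable partition: {q1} | {q0,q3} | {q2} | {q4} — 4 equivalence classes.
q3 and q0 lie in the same block of the stable partition, so they are equivalent — no string distinguishes them.

Yes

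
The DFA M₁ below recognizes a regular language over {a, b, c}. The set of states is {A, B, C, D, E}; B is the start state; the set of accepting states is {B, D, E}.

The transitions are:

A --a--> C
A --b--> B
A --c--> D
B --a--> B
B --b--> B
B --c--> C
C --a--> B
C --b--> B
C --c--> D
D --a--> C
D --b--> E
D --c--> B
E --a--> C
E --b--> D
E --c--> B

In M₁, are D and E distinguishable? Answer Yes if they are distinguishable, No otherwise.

Reachable states from the start: {B,C,D,E}. Unreachable: {A} — drop them.
P0 = {B,D,E} | {C}.
Split {B,D,E} by δ(·,a) → {D,E} and {B}.
No further refinement is possible. Final partition (3 blocks): {D,E} | {C} | {B}.
D and E lie in the same block of the stable partition, so they are equivalent — no string distinguishes them.

No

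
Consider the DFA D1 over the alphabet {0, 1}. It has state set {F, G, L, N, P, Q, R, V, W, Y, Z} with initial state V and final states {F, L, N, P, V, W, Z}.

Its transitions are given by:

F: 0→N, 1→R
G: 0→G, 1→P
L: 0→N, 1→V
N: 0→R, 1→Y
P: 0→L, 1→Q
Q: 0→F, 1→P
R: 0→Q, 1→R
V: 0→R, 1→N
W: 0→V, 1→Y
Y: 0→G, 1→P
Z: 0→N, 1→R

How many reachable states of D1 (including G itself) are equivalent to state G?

2

First remove the unreachable states {W,Z}; 9 states remain.
Start with accepting vs non-accepting: {F,L,N,P,V} | {G,Q,R,Y}.
Refine {F,L,N,P,V} on symbol 0: members go to different blocks, giving {F,L,P} and {N,V}.
On input 0, block {F,L,P} splits into {F,L} and {P}.
On input 1, block {F,L} splits into {L} and {F}.
Refine {G,Q,R,Y} on symbol 0: members go to different blocks, giving {G,R,Y} and {Q}.
On input 0, block {G,R,Y} splits into {G,Y} and {R}.
Split {N,V} by δ(·,1) → {N} and {V}.
Stable partition: {L} | {G,Y} | {N} | {P} | {F} | {Q} | {R} | {V} — 8 equivalence classes.
The equivalence class containing G is {G,Y}, of size 2.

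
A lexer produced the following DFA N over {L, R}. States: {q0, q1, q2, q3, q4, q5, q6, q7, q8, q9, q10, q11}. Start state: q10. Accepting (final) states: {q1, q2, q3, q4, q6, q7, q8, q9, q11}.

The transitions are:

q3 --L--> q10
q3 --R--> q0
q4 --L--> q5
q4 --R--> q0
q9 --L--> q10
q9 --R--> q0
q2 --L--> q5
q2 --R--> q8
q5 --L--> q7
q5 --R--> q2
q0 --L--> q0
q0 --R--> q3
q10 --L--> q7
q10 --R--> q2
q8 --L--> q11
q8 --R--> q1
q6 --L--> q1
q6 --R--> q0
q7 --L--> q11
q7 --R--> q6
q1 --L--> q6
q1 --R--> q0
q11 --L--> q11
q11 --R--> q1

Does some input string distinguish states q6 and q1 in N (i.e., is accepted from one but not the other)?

States {q4,q9} cannot be reached from the start state, so discard them.
Start with accepting vs non-accepting: {q1,q2,q3,q6,q7,q8,q11} | {q0,q5,q10}.
Refine {q1,q2,q3,q6,q7,q8,q11} on symbol L: members go to different blocks, giving {q1,q6,q7,q8,q11} and {q2,q3}.
Split {q1,q6,q7,q8,q11} by δ(·,R) → {q7,q8,q11} and {q1,q6}.
On input L, block {q0,q5,q10} splits into {q5,q10} and {q0}.
Split {q2,q3} by δ(·,R) → {q2} and {q3}.
Stable partition: {q7,q8,q11} | {q5,q10} | {q2} | {q1,q6} | {q0} | {q3} — 6 equivalence classes.
q6 and q1 lie in the same block of the stable partition, so they are equivalent — no string distinguishes them.

No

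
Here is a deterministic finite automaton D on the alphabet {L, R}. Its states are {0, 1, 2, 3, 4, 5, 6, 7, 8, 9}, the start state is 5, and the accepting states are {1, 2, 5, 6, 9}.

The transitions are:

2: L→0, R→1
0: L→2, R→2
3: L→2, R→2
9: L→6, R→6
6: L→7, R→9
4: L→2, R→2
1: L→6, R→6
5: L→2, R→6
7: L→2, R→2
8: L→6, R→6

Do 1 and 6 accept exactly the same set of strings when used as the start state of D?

Reachable states from the start: {0,1,2,5,6,7,9}. Unreachable: {3,4,8} — drop them.
Start with accepting vs non-accepting: {1,2,5,6,9} | {0,7}.
On input L, block {1,2,5,6,9} splits into {1,5,9} and {2,6}.
No further refinement is possible. Final partition (3 blocks): {1,5,9} | {0,7} | {2,6}.
1 and 6 end up in different blocks, so they are distinguishable. For instance, the string 'L' is accepted from only 1.

No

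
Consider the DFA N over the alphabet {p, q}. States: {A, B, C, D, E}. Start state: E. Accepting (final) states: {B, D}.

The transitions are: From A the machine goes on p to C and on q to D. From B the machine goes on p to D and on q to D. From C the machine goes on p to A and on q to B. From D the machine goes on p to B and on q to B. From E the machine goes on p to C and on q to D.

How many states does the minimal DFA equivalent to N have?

2

Every state is reachable, so we keep all 5.
Start with accepting vs non-accepting: {B,D} | {A,C,E}.
No further refinement is possible. Final partition (2 blocks): {B,D} | {A,C,E}.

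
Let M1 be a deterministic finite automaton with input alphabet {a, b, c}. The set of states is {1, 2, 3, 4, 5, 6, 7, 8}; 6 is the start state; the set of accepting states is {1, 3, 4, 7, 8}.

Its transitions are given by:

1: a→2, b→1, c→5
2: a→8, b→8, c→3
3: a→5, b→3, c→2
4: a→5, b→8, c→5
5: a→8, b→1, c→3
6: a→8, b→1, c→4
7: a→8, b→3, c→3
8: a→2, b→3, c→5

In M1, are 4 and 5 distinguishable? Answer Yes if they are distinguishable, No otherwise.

Yes

Reachable states from the start: {1,2,3,4,5,6,8}. Unreachable: {7} — drop them.
Start with accepting vs non-accepting: {1,3,4,8} | {2,5,6}.
The partition is now stable with 2 blocks: {1,3,4,8} | {2,5,6}.
4 and 5 end up in different blocks, so they are distinguishable. For instance, the string 'ε' is accepted from only 4.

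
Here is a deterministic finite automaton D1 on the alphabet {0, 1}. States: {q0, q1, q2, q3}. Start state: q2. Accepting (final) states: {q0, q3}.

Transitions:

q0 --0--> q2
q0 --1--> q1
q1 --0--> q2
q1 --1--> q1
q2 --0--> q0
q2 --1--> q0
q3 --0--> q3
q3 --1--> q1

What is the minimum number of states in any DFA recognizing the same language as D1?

3

First remove the unreachable states {q3}; 3 states remain.
P0 = {q0} | {q1,q2}.
On input 0, block {q1,q2} splits into {q1} and {q2}.
The partition is now stable with 3 blocks: {q0} | {q1} | {q2}.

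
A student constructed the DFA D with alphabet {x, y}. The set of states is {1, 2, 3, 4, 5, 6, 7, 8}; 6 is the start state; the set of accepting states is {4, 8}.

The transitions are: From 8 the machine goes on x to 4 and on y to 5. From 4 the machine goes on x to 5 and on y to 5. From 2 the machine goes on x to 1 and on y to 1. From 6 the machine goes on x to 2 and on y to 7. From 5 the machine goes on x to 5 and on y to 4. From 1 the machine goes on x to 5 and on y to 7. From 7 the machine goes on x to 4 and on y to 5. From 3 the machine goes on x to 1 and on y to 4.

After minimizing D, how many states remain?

States {3,8} cannot be reached from the start state, so discard them.
Start with accepting vs non-accepting: {4} | {1,2,5,6,7}.
On input x, block {1,2,5,6,7} splits into {1,2,5,6} and {7}.
Split {1,2,5,6} by δ(·,y) → {1,6} and {2} and {5}.
Refine {1,6} on symbol x: members go to different blocks, giving {1} and {6}.
Stable partition: {4} | {1} | {7} | {2} | {5} | {6} — 6 equivalence classes.

6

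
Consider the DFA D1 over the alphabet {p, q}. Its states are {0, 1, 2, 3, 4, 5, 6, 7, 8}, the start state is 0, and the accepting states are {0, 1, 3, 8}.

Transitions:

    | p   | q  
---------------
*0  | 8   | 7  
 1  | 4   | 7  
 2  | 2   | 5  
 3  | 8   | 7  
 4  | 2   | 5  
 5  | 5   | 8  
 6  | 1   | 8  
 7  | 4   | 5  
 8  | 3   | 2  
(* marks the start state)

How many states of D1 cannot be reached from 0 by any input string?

2

No path from 0 leads to 1, 6; the other 7 states are all reachable.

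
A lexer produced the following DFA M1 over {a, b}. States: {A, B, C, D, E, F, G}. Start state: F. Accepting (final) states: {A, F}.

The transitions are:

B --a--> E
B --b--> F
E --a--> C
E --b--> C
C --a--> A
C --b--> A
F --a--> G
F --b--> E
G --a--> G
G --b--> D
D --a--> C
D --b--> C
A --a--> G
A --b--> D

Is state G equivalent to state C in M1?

No

First remove the unreachable states {B}; 6 states remain.
Start with accepting vs non-accepting: {A,F} | {C,D,E,G}.
Refine {C,D,E,G} on symbol a: members go to different blocks, giving {D,E,G} and {C}.
Refine {D,E,G} on symbol a: members go to different blocks, giving {D,E} and {G}.
Stable partition: {A,F} | {D,E} | {C} | {G} — 4 equivalence classes.
G and C end up in different blocks, so they are distinguishable. For instance, the string 'a' is accepted from only C.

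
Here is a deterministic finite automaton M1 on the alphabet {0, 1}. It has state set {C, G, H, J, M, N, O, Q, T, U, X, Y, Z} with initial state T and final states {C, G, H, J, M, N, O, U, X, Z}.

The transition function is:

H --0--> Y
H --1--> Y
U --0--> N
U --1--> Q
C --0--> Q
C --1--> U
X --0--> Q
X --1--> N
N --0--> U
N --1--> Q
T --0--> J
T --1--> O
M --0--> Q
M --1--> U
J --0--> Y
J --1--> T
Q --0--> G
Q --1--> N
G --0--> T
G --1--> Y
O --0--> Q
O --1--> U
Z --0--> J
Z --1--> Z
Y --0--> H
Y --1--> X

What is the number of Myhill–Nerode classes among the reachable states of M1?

5

States {C,M,Z} cannot be reached from the start state, so discard them.
P0 = {G,H,J,N,O,U,X} | {Q,T,Y}.
On input 0, block {G,H,J,N,O,U,X} splits into {G,H,J,O,X} and {N,U}.
Refine {G,H,J,O,X} on symbol 1: members go to different blocks, giving {G,H,J} and {O,X}.
Refine {Q,T,Y} on symbol 1: members go to different blocks, giving {T,Y} and {Q}.
No further refinement is possible. Final partition (5 blocks): {G,H,J} | {T,Y} | {N,U} | {O,X} | {Q}.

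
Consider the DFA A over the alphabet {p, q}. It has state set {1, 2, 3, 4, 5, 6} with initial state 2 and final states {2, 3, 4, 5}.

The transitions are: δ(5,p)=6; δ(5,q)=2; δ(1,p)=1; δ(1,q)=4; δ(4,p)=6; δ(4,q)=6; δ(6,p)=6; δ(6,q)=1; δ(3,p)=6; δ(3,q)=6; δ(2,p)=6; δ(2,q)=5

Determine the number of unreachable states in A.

Starting at 2 and following transitions, the reachable set is {1, 2, 4, 5, 6}. That leaves 3 unreachable — 1 in total.

1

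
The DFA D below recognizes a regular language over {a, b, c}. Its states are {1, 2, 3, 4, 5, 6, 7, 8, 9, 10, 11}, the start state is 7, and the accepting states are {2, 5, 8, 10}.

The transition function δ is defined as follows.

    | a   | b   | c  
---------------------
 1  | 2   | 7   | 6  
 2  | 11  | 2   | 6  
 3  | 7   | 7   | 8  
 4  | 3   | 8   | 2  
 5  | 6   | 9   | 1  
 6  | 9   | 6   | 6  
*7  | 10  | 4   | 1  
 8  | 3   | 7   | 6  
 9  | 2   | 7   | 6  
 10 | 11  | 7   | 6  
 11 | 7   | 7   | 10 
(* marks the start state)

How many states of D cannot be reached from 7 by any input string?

BFS from 7 reaches {1, 2, 3, 4, 6, 7, 8, 9, 10, 11}; the 1 state(s) 5 are never visited.

1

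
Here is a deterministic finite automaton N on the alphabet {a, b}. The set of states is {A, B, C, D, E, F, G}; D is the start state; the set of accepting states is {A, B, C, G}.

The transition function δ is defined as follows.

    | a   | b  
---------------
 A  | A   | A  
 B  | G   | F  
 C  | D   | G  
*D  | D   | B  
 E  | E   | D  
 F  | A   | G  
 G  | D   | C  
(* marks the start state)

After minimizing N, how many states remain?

5

Reachable states from the start: {A,B,C,D,F,G}. Unreachable: {E} — drop them.
Initial partition by acceptance: {A,B,C,G} | {D,F}.
On input a, block {A,B,C,G} splits into {A,B} and {C,G}.
Split {A,B} by δ(·,a) → {A} and {B}.
Split {D,F} by δ(·,a) → {D} and {F}.
Stable partition: {A} | {D} | {C,G} | {B} | {F} — 5 equivalence classes.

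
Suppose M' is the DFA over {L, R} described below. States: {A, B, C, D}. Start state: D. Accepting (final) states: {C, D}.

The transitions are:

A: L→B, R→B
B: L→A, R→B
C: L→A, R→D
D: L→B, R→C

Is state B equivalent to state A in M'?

P0 = {C,D} | {A,B}.
No further refinement is possible. Final partition (2 blocks): {C,D} | {A,B}.
B and A lie in the same block of the stable partition, so they are equivalent — no string distinguishes them.

Yes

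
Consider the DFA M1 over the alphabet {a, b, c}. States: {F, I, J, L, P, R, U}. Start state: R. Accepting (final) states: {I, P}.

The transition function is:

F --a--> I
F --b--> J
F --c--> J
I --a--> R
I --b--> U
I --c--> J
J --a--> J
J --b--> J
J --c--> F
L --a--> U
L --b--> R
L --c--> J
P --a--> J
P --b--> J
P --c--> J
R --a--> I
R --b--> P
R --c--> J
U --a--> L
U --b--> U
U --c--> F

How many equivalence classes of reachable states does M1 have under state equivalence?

7

Initial partition by acceptance: {I,P} | {F,J,L,R,U}.
Refine {F,J,L,R,U} on symbol a: members go to different blocks, giving {J,L,U} and {F,R}.
On input a, block {I,P} splits into {P} and {I}.
Split {J,L,U} by δ(·,b) → {J,U} and {L}.
On input a, block {J,U} splits into {U} and {J}.
Refine {F,R} on symbol b: members go to different blocks, giving {F} and {R}.
The partition is now stable with 7 blocks: {P} | {U} | {F} | {I} | {L} | {J} | {R}.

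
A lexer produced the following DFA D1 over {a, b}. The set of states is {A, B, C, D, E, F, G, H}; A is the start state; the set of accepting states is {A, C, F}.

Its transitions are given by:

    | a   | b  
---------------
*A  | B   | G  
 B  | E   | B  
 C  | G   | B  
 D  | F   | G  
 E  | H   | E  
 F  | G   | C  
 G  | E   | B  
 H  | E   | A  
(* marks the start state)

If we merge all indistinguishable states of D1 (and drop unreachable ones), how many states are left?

4

Reachable states from the start: {A,B,E,G,H}. Unreachable: {C,D,F} — drop them.
Initial partition by acceptance: {A} | {B,E,G,H}.
Refine {B,E,G,H} on symbol b: members go to different blocks, giving {B,E,G} and {H}.
Refine {B,E,G} on symbol a: members go to different blocks, giving {B,G} and {E}.
No further refinement is possible. Final partition (4 blocks): {A} | {B,G} | {H} | {E}.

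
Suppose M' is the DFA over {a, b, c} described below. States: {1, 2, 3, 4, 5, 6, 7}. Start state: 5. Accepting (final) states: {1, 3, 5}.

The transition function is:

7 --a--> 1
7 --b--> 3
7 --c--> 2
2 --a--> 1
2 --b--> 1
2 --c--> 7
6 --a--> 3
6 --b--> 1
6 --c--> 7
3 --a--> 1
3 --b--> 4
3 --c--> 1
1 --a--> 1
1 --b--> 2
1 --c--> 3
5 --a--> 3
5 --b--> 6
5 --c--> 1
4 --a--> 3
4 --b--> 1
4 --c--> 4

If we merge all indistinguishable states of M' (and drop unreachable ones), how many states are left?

Start with accepting vs non-accepting: {1,3,5} | {2,4,6,7}.
The partition is now stable with 2 blocks: {1,3,5} | {2,4,6,7}.

2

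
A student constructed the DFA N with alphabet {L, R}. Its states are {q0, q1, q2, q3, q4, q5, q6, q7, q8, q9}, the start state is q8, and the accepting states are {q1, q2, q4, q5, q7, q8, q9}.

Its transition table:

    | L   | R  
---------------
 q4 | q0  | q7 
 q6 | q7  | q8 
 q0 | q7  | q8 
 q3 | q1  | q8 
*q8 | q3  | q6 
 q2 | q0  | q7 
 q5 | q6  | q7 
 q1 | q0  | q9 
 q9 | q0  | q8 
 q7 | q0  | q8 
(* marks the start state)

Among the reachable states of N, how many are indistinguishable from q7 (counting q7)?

First remove the unreachable states {q2,q4,q5}; 7 states remain.
Start with accepting vs non-accepting: {q1,q7,q8,q9} | {q0,q3,q6}.
On input R, block {q1,q7,q8,q9} splits into {q1,q7,q9} and {q8}.
On input R, block {q1,q7,q9} splits into {q7,q9} and {q1}.
Split {q0,q3,q6} by δ(·,L) → {q0,q6} and {q3}.
No further refinement is possible. Final partition (5 blocks): {q7,q9} | {q0,q6} | {q8} | {q1} | {q3}.
State q7 belongs to the block {q7,q9}, which has 2 states.

2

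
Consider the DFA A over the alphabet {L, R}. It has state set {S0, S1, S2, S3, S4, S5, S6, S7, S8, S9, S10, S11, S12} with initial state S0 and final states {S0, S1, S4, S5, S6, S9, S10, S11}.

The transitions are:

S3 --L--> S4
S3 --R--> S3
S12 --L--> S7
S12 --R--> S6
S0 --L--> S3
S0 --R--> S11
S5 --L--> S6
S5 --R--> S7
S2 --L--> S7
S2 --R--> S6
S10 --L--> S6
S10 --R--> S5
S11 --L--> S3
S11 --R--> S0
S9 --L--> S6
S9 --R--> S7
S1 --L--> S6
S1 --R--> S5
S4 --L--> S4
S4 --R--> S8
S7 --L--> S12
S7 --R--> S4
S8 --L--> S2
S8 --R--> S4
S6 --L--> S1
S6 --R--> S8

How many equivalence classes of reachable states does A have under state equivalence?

8

Reachable states from the start: {S0,S1,S2,S3,S4,S5,S6,S7,S8,S11,S12}. Unreachable: {S9,S10} — drop them.
Start with accepting vs non-accepting: {S0,S1,S4,S5,S6,S11} | {S2,S3,S7,S8,S12}.
Refine {S0,S1,S4,S5,S6,S11} on symbol L: members go to different blocks, giving {S1,S4,S5,S6} and {S0,S11}.
Refine {S1,S4,S5,S6} on symbol R: members go to different blocks, giving {S4,S5,S6} and {S1}.
Refine {S4,S5,S6} on symbol L: members go to different blocks, giving {S4,S5} and {S6}.
Refine {S4,S5} on symbol L: members go to different blocks, giving {S4} and {S5}.
Refine {S2,S3,S7,S8,S12} on symbol L: members go to different blocks, giving {S2,S7,S8,S12} and {S3}.
Split {S2,S7,S8,S12} by δ(·,R) → {S2,S12} and {S7,S8}.
Stable partition: {S4} | {S2,S12} | {S0,S11} | {S1} | {S6} | {S5} | {S3} | {S7,S8} — 8 equivalence classes.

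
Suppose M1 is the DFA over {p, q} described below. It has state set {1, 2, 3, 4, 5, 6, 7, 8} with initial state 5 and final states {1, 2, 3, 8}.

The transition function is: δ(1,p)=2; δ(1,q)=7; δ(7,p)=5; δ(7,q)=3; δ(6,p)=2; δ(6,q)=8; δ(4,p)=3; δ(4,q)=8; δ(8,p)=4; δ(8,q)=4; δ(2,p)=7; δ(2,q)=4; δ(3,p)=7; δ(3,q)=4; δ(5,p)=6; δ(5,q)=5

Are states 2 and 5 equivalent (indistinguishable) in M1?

No

States {1} cannot be reached from the start state, so discard them.
Initial partition by acceptance: {2,3,8} | {4,5,6,7}.
Refine {4,5,6,7} on symbol p: members go to different blocks, giving {4,6} and {5,7}.
On input p, block {2,3,8} splits into {2,3} and {8}.
Refine {5,7} on symbol p: members go to different blocks, giving {5} and {7}.
Stable partition: {2,3} | {4,6} | {5} | {8} | {7} — 5 equivalence classes.
2 and 5 end up in different blocks, so they are distinguishable. For instance, the string 'ε' is accepted from only 2.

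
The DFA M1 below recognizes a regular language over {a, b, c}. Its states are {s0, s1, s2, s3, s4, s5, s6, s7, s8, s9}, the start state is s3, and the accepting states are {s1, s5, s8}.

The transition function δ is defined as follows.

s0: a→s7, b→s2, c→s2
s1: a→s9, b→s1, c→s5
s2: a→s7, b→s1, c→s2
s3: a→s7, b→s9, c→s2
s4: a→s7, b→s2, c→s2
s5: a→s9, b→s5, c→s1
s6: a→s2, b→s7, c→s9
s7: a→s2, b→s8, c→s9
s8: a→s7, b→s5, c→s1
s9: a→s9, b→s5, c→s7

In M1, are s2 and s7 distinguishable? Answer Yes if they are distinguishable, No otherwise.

No

Reachable states from the start: {s1,s2,s3,s5,s7,s8,s9}. Unreachable: {s0,s4,s6} — drop them.
Initial partition by acceptance: {s1,s5,s8} | {s2,s3,s7,s9}.
Split {s2,s3,s7,s9} by δ(·,b) → {s2,s7,s9} and {s3}.
No further refinement is possible. Final partition (3 blocks): {s1,s5,s8} | {s2,s7,s9} | {s3}.
s2 and s7 lie in the same block of the stable partition, so they are equivalent — no string distinguishes them.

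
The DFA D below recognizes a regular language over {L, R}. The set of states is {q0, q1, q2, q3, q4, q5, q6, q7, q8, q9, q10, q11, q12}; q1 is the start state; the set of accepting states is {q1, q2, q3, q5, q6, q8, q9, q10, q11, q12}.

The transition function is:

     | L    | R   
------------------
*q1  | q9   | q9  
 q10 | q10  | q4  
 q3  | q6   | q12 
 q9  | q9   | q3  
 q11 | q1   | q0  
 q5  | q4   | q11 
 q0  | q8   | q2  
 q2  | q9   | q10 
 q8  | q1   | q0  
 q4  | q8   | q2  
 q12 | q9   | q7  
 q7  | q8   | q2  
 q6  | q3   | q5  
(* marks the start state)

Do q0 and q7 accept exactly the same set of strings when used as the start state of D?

Initial partition by acceptance: {q1,q2,q3,q5,q6,q8,q9,q10,q11,q12} | {q0,q4,q7}.
Split {q1,q2,q3,q5,q6,q8,q9,q10,q11,q12} by δ(·,L) → {q1,q2,q3,q6,q8,q9,q10,q11,q12} and {q5}.
On input R, block {q1,q2,q3,q6,q8,q9,q10,q11,q12} splits into {q1,q2,q3,q9} and {q8,q10,q11,q12} and {q6}.
Refine {q1,q2,q3,q9} on symbol L: members go to different blocks, giving {q1,q2,q9} and {q3}.
Split {q1,q2,q9} by δ(·,R) → {q1} and {q2} and {q9}.
On input L, block {q8,q10,q11,q12} splits into {q8,q11} and {q10} and {q12}.
No further refinement is possible. Final partition (10 blocks): {q1} | {q0,q4,q7} | {q5} | {q8,q11} | {q6} | {q3} | {q2} | {q9} | {q10} | {q12}.
q0 and q7 lie in the same block of the stable partition, so they are equivalent — no string distinguishes them.

Yes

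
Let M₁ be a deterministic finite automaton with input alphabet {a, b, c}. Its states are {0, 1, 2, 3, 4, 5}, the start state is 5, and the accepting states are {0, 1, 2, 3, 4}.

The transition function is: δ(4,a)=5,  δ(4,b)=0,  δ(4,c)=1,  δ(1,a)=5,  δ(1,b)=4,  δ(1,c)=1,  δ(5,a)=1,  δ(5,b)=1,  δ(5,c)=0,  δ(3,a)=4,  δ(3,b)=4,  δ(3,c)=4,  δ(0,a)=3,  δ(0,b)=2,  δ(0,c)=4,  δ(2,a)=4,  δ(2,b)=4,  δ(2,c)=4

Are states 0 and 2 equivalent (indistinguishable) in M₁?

All states are reachable from the start state.
Initial partition by acceptance: {0,1,2,3,4} | {5}.
On input a, block {0,1,2,3,4} splits into {0,2,3} and {1,4}.
Refine {0,2,3} on symbol a: members go to different blocks, giving {2,3} and {0}.
Refine {1,4} on symbol b: members go to different blocks, giving {1} and {4}.
The partition is now stable with 5 blocks: {2,3} | {5} | {1} | {0} | {4}.
0 and 2 end up in different blocks, so they are distinguishable. For instance, the string 'aa' is accepted from only 0.

No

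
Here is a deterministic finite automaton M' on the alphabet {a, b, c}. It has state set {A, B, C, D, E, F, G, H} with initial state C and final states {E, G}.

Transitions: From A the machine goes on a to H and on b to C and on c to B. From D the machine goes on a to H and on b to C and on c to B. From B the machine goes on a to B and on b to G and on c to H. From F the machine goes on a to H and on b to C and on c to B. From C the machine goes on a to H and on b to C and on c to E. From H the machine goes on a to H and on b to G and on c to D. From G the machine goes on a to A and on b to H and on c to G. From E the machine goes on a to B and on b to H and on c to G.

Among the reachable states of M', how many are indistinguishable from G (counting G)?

First remove the unreachable states {F}; 7 states remain.
Start with accepting vs non-accepting: {E,G} | {A,B,C,D,H}.
Split {A,B,C,D,H} by δ(·,b) → {A,C,D} and {B,H}.
On input a, block {E,G} splits into {E} and {G}.
Refine {A,C,D} on symbol c: members go to different blocks, giving {A,D} and {C}.
Split {B,H} by δ(·,c) → {B} and {H}.
The partition is now stable with 6 blocks: {E} | {A,D} | {B} | {G} | {C} | {H}.
The equivalence class containing G is {G}, of size 1.

1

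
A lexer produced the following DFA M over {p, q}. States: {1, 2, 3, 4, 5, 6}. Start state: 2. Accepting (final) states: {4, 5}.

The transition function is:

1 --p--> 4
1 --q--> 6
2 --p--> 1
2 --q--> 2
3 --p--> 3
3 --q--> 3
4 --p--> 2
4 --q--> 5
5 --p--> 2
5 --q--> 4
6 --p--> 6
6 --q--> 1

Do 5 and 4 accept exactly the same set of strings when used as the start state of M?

Yes

First remove the unreachable states {3}; 5 states remain.
P0 = {4,5} | {1,2,6}.
Split {1,2,6} by δ(·,p) → {2,6} and {1}.
On input p, block {2,6} splits into {2} and {6}.
The partition is now stable with 4 blocks: {4,5} | {2} | {1} | {6}.
5 and 4 lie in the same block of the stable partition, so they are equivalent — no string distinguishes them.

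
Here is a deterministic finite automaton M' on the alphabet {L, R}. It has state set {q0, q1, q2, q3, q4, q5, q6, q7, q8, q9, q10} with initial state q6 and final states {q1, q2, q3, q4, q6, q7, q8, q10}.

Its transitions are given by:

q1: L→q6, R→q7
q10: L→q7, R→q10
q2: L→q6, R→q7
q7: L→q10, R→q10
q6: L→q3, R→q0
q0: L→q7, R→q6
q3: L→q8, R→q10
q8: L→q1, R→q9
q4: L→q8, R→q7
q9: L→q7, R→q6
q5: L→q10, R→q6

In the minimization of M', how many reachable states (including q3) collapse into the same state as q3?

Reachable states from the start: {q0,q1,q3,q6,q7,q8,q9,q10}. Unreachable: {q2,q4,q5} — drop them.
Start with accepting vs non-accepting: {q1,q3,q6,q7,q8,q10} | {q0,q9}.
Split {q1,q3,q6,q7,q8,q10} by δ(·,R) → {q1,q3,q7,q10} and {q6,q8}.
Refine {q1,q3,q7,q10} on symbol L: members go to different blocks, giving {q1,q3} and {q7,q10}.
Stable partition: {q1,q3} | {q0,q9} | {q6,q8} | {q7,q10} — 4 equivalence classes.
The equivalence class containing q3 is {q1,q3}, of size 2.

2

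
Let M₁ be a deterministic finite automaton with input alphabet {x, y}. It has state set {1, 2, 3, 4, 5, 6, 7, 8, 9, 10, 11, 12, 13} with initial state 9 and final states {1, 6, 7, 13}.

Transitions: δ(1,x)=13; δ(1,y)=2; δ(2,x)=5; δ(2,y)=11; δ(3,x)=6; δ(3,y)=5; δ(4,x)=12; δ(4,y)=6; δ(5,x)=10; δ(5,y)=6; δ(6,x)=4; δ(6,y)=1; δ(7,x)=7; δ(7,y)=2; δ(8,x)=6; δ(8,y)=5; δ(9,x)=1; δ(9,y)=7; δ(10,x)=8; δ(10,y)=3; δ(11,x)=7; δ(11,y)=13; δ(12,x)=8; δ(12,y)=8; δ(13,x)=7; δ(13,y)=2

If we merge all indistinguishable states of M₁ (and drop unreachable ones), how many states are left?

All states are reachable from the start state.
Start with accepting vs non-accepting: {1,6,7,13} | {2,3,4,5,8,9,10,11,12}.
Refine {1,6,7,13} on symbol x: members go to different blocks, giving {1,7,13} and {6}.
Refine {2,3,4,5,8,9,10,11,12} on symbol x: members go to different blocks, giving {2,4,5,10,12} and {3,8} and {9,11}.
Refine {2,4,5,10,12} on symbol x: members go to different blocks, giving {2,4,5} and {10,12}.
Split {2,4,5} by δ(·,x) → {4,5} and {2}.
The partition is now stable with 7 blocks: {1,7,13} | {4,5} | {6} | {3,8} | {9,11} | {10,12} | {2}.

7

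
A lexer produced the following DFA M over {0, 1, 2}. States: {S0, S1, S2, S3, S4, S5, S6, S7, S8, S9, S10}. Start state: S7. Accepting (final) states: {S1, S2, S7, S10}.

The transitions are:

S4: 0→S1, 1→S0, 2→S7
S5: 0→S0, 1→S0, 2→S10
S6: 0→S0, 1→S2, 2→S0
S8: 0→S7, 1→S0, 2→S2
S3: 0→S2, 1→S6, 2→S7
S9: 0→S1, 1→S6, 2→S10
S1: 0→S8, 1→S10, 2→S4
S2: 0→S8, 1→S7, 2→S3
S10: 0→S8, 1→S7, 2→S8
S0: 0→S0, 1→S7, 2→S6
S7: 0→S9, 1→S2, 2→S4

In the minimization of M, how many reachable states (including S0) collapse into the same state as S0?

Reachable states from the start: {S0,S1,S2,S3,S4,S6,S7,S8,S9,S10}. Unreachable: {S5} — drop them.
Start with accepting vs non-accepting: {S1,S2,S7,S10} | {S0,S3,S4,S6,S8,S9}.
Refine {S0,S3,S4,S6,S8,S9} on symbol 0: members go to different blocks, giving {S3,S4,S8,S9} and {S0,S6}.
The partition is now stable with 3 blocks: {S1,S2,S7,S10} | {S3,S4,S8,S9} | {S0,S6}.
The equivalence class containing S0 is {S0,S6}, of size 2.

2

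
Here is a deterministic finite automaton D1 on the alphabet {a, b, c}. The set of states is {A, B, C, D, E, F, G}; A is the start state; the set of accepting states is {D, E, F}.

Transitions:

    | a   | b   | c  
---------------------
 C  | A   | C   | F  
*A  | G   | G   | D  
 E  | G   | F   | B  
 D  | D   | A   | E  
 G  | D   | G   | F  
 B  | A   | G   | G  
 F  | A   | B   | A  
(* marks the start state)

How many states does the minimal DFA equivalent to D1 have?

States {C} cannot be reached from the start state, so discard them.
Initial partition by acceptance: {D,E,F} | {A,B,G}.
On input a, block {D,E,F} splits into {E,F} and {D}.
Split {E,F} by δ(·,b) → {E} and {F}.
Refine {A,B,G} on symbol a: members go to different blocks, giving {A,B} and {G}.
Refine {A,B} on symbol a: members go to different blocks, giving {A} and {B}.
No further refinement is possible. Final partition (6 blocks): {E} | {A} | {D} | {F} | {G} | {B}.

6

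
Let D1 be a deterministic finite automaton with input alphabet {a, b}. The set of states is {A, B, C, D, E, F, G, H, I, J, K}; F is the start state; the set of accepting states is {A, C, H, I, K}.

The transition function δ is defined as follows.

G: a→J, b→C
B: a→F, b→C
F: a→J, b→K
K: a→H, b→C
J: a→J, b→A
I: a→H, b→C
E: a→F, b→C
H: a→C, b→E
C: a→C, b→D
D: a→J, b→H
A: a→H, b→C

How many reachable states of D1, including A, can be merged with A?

2

States {B,G,I} cannot be reached from the start state, so discard them.
P0 = {A,C,H,K} | {D,E,F,J}.
Refine {A,C,H,K} on symbol b: members go to different blocks, giving {A,K} and {C,H}.
Refine {D,E,F,J} on symbol b: members go to different blocks, giving {D,E} and {F,J}.
No further refinement is possible. Final partition (4 blocks): {A,K} | {D,E} | {C,H} | {F,J}.
State A belongs to the block {A,K}, which has 2 states.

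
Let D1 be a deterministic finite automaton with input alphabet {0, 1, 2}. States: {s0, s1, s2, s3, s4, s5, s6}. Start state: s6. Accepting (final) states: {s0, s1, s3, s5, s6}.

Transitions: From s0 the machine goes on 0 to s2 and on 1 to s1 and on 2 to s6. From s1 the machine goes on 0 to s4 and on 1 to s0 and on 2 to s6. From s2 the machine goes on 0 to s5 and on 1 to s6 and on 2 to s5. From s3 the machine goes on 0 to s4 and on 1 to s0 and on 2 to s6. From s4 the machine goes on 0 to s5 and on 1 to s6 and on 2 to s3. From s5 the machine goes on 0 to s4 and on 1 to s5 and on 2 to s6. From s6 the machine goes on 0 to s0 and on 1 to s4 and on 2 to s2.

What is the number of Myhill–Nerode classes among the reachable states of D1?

All states are reachable from the start state.
Initial partition by acceptance: {s0,s1,s3,s5,s6} | {s2,s4}.
Split {s0,s1,s3,s5,s6} by δ(·,0) → {s0,s1,s3,s5} and {s6}.
Stable partition: {s0,s1,s3,s5} | {s2,s4} | {s6} — 3 equivalence classes.

3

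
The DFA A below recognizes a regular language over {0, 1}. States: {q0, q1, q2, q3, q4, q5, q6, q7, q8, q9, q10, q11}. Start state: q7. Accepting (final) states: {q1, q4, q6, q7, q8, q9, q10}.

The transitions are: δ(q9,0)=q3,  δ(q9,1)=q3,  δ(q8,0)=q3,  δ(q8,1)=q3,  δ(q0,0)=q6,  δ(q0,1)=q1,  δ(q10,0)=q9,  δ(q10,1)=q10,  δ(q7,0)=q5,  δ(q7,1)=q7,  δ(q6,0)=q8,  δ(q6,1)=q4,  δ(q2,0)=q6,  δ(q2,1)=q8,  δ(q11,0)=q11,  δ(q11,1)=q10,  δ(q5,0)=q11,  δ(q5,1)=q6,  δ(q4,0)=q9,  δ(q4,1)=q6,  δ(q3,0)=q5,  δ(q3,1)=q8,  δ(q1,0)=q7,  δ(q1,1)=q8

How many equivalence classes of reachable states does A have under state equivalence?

States {q0,q1,q2} cannot be reached from the start state, so discard them.
Initial partition by acceptance: {q4,q6,q7,q8,q9,q10} | {q3,q5,q11}.
Split {q4,q6,q7,q8,q9,q10} by δ(·,0) → {q4,q6,q10} and {q7,q8,q9}.
Split {q3,q5,q11} by δ(·,1) → {q5,q11} and {q3}.
Split {q7,q8,q9} by δ(·,0) → {q8,q9} and {q7}.
Stable partition: {q4,q6,q10} | {q5,q11} | {q8,q9} | {q3} | {q7} — 5 equivalence classes.

5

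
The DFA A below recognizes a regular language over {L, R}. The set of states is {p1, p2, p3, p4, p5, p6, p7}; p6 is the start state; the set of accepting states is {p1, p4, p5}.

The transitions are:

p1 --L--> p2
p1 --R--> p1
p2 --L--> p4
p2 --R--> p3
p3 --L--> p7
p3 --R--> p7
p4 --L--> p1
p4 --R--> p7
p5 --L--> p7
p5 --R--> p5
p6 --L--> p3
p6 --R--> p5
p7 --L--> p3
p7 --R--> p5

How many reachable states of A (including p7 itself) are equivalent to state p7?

2

Reachable states from the start: {p3,p5,p6,p7}. Unreachable: {p1,p2,p4} — drop them.
Start with accepting vs non-accepting: {p5} | {p3,p6,p7}.
On input R, block {p3,p6,p7} splits into {p6,p7} and {p3}.
The partition is now stable with 3 blocks: {p5} | {p6,p7} | {p3}.
The equivalence class containing p7 is {p6,p7}, of size 2.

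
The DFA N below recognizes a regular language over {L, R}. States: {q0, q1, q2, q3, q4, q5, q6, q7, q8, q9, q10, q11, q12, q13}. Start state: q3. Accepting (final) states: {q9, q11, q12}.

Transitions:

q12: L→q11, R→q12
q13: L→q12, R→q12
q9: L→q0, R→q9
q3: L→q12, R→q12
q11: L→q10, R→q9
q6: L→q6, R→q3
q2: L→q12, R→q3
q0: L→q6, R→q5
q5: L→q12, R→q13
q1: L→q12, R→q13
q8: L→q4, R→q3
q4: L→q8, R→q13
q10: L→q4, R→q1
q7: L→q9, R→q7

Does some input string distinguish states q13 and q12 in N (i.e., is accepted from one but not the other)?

Yes

First remove the unreachable states {q2,q7}; 12 states remain.
P0 = {q9,q11,q12} | {q0,q1,q3,q4,q5,q6,q8,q10,q13}.
Split {q9,q11,q12} by δ(·,L) → {q9,q11} and {q12}.
On input L, block {q0,q1,q3,q4,q5,q6,q8,q10,q13} splits into {q0,q4,q6,q8,q10} and {q1,q3,q5,q13}.
On input R, block {q1,q3,q5,q13} splits into {q1,q5} and {q3,q13}.
On input R, block {q0,q4,q6,q8,q10} splits into {q4,q6,q8} and {q0,q10}.
Stable partition: {q9,q11} | {q4,q6,q8} | {q12} | {q1,q5} | {q3,q13} | {q0,q10} — 6 equivalence classes.
q13 and q12 end up in different blocks, so they are distinguishable. For instance, the string 'ε' is accepted from only q12.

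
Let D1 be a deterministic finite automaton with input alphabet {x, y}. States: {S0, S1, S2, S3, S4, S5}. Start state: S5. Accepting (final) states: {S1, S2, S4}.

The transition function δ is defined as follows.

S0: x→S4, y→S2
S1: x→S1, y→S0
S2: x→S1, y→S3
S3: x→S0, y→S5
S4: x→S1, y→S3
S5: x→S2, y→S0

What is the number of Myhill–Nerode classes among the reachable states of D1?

All states are reachable from the start state.
P0 = {S1,S2,S4} | {S0,S3,S5}.
Refine {S0,S3,S5} on symbol x: members go to different blocks, giving {S0,S5} and {S3}.
Split {S1,S2,S4} by δ(·,y) → {S2,S4} and {S1}.
Split {S0,S5} by δ(·,y) → {S0} and {S5}.
No further refinement is possible. Final partition (5 blocks): {S2,S4} | {S0} | {S3} | {S1} | {S5}.

5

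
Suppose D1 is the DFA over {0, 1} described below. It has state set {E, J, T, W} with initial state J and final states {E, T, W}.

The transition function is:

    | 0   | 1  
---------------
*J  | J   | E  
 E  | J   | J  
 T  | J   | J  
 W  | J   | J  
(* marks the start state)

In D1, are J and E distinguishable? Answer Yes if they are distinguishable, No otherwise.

Yes

Reachable states from the start: {E,J}. Unreachable: {T,W} — drop them.
Initial partition by acceptance: {E} | {J}.
Stable partition: {E} | {J} — 2 equivalence classes.
J and E end up in different blocks, so they are distinguishable. For instance, the string 'ε' is accepted from only E.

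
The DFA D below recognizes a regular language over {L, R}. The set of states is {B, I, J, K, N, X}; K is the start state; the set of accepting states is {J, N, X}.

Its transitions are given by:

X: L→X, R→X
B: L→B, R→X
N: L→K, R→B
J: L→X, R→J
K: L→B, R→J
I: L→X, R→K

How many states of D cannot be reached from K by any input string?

2

Starting at K and following transitions, the reachable set is {B, J, K, X}. That leaves I, N unreachable — 2 in total.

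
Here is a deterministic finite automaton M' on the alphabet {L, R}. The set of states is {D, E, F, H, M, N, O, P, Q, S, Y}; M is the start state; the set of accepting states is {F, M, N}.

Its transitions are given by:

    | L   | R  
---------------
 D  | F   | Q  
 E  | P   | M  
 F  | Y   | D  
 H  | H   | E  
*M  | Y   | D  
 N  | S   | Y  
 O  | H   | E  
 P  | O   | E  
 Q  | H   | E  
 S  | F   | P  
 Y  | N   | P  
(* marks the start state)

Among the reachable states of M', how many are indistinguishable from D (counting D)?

3

P0 = {F,M,N} | {D,E,H,O,P,Q,S,Y}.
On input L, block {D,E,H,O,P,Q,S,Y} splits into {E,H,O,P,Q} and {D,S,Y}.
On input R, block {E,H,O,P,Q} splits into {H,O,P,Q} and {E}.
No further refinement is possible. Final partition (4 blocks): {F,M,N} | {H,O,P,Q} | {D,S,Y} | {E}.
The equivalence class containing D is {D,S,Y}, of size 3.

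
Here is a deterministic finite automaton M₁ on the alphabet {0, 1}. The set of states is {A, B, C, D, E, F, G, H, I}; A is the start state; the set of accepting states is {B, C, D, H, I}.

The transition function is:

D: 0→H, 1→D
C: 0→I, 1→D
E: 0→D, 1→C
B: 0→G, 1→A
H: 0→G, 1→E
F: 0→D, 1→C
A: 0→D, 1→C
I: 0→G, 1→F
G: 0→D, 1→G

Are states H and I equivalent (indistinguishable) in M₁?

First remove the unreachable states {B}; 8 states remain.
Initial partition by acceptance: {C,D,H,I} | {A,E,F,G}.
On input 0, block {C,D,H,I} splits into {C,D} and {H,I}.
Split {A,E,F,G} by δ(·,1) → {A,E,F} and {G}.
Stable partition: {C,D} | {A,E,F} | {H,I} | {G} — 4 equivalence classes.
H and I lie in the same block of the stable partition, so they are equivalent — no string distinguishes them.

Yes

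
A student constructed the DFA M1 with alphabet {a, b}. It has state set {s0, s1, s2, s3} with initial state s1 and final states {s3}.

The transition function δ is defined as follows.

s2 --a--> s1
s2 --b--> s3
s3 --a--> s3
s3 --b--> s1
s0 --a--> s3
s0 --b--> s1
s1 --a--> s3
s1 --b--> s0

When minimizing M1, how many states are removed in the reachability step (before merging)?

1

BFS from s1 reaches {s0, s1, s3}; the 1 state(s) s2 are never visited.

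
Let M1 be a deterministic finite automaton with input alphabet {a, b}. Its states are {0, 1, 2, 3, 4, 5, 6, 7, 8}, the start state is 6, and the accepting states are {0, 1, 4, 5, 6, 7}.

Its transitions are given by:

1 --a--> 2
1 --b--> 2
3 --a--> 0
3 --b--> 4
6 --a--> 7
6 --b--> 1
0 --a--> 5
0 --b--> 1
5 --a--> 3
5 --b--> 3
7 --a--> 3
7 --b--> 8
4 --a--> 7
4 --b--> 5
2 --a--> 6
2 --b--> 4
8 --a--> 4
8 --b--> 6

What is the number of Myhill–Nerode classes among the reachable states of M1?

P0 = {0,1,4,5,6,7} | {2,3,8}.
Refine {0,1,4,5,6,7} on symbol a: members go to different blocks, giving {0,4,6} and {1,5,7}.
Stable partition: {0,4,6} | {2,3,8} | {1,5,7} — 3 equivalence classes.

3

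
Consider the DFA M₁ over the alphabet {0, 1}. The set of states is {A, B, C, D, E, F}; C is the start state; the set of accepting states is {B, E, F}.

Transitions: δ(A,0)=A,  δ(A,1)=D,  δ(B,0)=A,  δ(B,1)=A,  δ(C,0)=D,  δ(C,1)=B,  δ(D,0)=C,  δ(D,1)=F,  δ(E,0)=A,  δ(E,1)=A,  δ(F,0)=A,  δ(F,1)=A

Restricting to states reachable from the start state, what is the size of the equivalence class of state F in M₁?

2

States {E} cannot be reached from the start state, so discard them.
P0 = {B,F} | {A,C,D}.
Refine {A,C,D} on symbol 1: members go to different blocks, giving {C,D} and {A}.
No further refinement is possible. Final partition (3 blocks): {B,F} | {C,D} | {A}.
The equivalence class containing F is {B,F}, of size 2.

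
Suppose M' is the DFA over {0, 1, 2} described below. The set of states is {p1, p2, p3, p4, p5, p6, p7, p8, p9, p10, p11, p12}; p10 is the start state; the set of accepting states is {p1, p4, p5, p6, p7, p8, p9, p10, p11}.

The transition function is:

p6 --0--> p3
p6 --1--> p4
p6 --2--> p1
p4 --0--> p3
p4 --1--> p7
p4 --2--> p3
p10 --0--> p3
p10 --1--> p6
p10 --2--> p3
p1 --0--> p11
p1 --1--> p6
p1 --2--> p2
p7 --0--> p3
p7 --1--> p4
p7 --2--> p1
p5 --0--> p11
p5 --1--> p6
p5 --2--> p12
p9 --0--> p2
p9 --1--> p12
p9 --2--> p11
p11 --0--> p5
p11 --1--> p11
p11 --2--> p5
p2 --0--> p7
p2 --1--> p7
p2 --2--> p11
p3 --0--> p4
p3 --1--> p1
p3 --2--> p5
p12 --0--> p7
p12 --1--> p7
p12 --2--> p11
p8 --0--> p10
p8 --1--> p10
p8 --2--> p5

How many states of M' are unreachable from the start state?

2

No path from p10 leads to p8, p9; the other 10 states are all reachable.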